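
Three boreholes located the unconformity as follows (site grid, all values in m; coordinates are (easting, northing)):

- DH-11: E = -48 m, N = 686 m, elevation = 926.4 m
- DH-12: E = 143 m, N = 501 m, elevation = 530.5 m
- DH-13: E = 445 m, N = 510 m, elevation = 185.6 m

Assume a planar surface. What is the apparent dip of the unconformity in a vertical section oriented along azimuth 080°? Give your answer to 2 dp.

44.72°

Two edge vectors: DH-11→DH-12 = (191, -185, -395.9), DH-11→DH-13 = (493, -176, -740.8).
Normal n = (DH-11→DH-12) × (DH-11→DH-13) = (67369.6, -53685.9, 57589).
So ∂z/∂E = −n_x/n_z = −1.16983 and ∂z/∂N = −n_y/n_z = 0.93222.
Unit vector along 080° is (sin 80°, cos 80°) = (0.9848, 0.1736).
Slope in that direction = a·(0.9848) + b·(0.1736) = −0.99018.
Apparent dip = arctan|0.99018| = 44.72° (true dip is 56.2°, so apparent ≤ true as expected).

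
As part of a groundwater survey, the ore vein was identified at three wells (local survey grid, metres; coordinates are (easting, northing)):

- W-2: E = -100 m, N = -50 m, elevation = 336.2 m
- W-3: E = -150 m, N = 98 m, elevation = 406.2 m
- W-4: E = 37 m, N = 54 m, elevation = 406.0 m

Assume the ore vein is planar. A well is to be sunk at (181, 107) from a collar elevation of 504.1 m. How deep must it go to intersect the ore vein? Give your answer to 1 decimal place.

Two edge vectors: W-2→W-3 = (-50, 148, 70), W-2→W-4 = (137, 104, 69.8).
Normal n = (W-2→W-3) × (W-2→W-4) = (3050.4, 13080, -25476).
So ∂z/∂E = −n_x/n_z = 0.11974 and ∂z/∂N = −n_y/n_z = 0.51342.
Intercept c from W-2: 336.2 + 11.97 + 25.67 = 373.84.
At (181, 107): z_contact = 21.67 + 54.94 + 373.84 = 450.45 m.
Depth below ground = 504.1 − 450.45 = 53.6 m.

53.6 m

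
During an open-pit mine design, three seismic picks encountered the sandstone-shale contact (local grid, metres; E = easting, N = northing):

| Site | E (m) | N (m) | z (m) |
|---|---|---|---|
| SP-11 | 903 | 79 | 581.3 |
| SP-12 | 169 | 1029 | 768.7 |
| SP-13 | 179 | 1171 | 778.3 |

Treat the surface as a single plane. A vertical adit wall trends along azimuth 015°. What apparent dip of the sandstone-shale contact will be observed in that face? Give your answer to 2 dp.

Let the plane be z = a·E + b·N + c.
SP-12−SP-11: −734a + 950b = 187.4;  SP-13−SP-11: −724a + 1092b = 197.
Solving gives a = −0.15380, b = 0.07844.
Unit vector along 015° is (sin 15°, cos 15°) = (0.2588, 0.9659).
Slope in that direction = a·(0.2588) + b·(0.9659) = 0.03596.
Apparent dip = arctan|0.03596| = 2.06° (true dip is 9.8°, so apparent ≤ true as expected).

2.06°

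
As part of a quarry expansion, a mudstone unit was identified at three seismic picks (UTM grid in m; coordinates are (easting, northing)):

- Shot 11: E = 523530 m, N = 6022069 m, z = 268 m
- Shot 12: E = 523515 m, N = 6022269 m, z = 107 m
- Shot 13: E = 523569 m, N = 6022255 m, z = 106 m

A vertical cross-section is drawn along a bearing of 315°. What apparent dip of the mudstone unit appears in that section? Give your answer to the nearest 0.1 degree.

Let the plane be z = a·E + b·N + c.
Shot 12−Shot 11: −15a + 200b = −161;  Shot 13−Shot 11: 39a + 186b = −162.
Solving gives a = −0.23173, b = −0.82238.
Unit vector along 315° is (sin 315°, cos 315°) = (-0.7071, 0.7071).
Slope in that direction = a·(-0.7071) + b·(0.7071) = −0.41765.
Apparent dip = arctan|0.41765| = 22.7° (true dip is 40.5°, so apparent ≤ true as expected).

22.7°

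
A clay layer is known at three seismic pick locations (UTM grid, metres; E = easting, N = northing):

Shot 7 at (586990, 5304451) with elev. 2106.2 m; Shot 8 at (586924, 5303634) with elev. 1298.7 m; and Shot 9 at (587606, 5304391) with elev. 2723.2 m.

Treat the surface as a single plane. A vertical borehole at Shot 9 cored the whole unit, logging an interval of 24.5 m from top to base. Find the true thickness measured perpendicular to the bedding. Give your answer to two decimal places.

14.15 m

Two edge vectors: Shot 7→Shot 8 = (-66, -817, -807.5), Shot 7→Shot 9 = (616, -60, 617).
Normal n = (Shot 7→Shot 8) × (Shot 7→Shot 9) = (-552539, -456698, 507232).
So ∂z/∂E = −n_x/n_z = 1.08932 and ∂z/∂N = −n_y/n_z = 0.90037.
|∇z| = √(a²+b²) = 1.41326, so dip δ = arctan(1.41326) = 54.72°.
True thickness = vertical thickness × cos δ = 24.5 × cos 54.72° = 14.15 m.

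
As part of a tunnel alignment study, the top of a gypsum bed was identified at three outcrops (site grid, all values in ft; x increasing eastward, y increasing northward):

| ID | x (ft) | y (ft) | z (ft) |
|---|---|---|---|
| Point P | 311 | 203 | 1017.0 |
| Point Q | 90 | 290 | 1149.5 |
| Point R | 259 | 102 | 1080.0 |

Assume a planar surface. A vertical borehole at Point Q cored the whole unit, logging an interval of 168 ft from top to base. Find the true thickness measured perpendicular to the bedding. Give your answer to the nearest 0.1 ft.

Let the plane be z = a·x + b·y + c.
Point Q−Point P: −221a + 87b = 132.5;  Point R−Point P: −52a − 101b = 63.
Solving gives a = −0.70268, b = −0.26199.
|∇z| = √(a²+b²) = 0.74993, so dip δ = arctan(0.74993) = 36.87°.
True thickness = vertical thickness × cos δ = 168 × cos 36.87° = 134.4 ft.

134.4 ft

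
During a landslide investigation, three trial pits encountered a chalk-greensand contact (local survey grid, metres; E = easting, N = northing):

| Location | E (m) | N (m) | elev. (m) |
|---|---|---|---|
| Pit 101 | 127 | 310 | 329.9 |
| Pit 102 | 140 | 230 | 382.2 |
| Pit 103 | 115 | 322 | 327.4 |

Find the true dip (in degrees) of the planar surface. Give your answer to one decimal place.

42.3°

Two edge vectors: Pit 101→Pit 102 = (13, -80, 52.3), Pit 101→Pit 103 = (-12, 12, -2.5).
Normal n = (Pit 101→Pit 102) × (Pit 101→Pit 103) = (-427.6, -595.1, -804).
So ∂z/∂E = −n_x/n_z = −0.53184 and ∂z/∂N = −n_y/n_z = −0.74017.
Gradient magnitude |∇z| = √(a² + b²) = √(0.28285 + 0.54786) = 0.91143.
True dip = arctan(0.91143) = 42.3°, dipping toward NE (azimuth ≈ 036°).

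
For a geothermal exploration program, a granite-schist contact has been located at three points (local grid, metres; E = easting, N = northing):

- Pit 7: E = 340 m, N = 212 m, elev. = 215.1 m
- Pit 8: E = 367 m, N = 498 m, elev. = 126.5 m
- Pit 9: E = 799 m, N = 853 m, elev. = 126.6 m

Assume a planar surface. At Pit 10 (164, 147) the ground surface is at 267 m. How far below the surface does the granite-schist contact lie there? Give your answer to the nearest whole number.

79 m

Two edge vectors: Pit 7→Pit 8 = (27, 286, -88.6), Pit 7→Pit 9 = (459, 641, -88.5).
Normal n = (Pit 7→Pit 8) × (Pit 7→Pit 9) = (31481.6, -38277.9, -113967).
So ∂z/∂E = −n_x/n_z = 0.27623 and ∂z/∂N = −n_y/n_z = −0.33587.
Intercept c from Pit 7: 215.1 − 93.92 + 71.20 = 192.38.
At (164, 147): z_contact = 45.3 − 49.4 + 192.38 = 188.3 m.
Depth below ground = 267 − 188.3 = 79 m.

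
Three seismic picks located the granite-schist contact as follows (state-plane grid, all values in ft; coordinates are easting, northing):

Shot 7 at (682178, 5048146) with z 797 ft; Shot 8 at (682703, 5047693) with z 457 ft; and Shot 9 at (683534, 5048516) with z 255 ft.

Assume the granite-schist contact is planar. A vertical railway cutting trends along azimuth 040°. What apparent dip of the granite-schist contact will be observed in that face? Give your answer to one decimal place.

7.3°

Let the plane be z = a·easting + b·northing + c.
Shot 8−Shot 7: 525a − 453b = −340;  Shot 9−Shot 7: 1356a + 370b = −542.
Solving gives a = −0.45927, b = 0.21829.
Unit vector along 040° is (sin 40°, cos 40°) = (0.6428, 0.7660).
Slope in that direction = a·(0.6428) + b·(0.7660) = −0.12799.
Apparent dip = arctan|0.12799| = 7.3° (true dip is 27.0°, so apparent ≤ true as expected).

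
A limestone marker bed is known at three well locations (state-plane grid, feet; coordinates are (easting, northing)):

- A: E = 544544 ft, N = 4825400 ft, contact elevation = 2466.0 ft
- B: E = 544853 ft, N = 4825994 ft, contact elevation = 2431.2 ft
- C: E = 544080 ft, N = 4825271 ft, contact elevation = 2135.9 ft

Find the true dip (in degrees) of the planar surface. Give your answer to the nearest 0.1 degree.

44.6°

Two edge vectors: A→B = (309, 594, -34.8), A→C = (-464, -129, -330.1).
Normal n = (A→B) × (A→C) = (-200568.6, 118148.1, 235755).
So ∂z/∂E = −n_x/n_z = 0.85075 and ∂z/∂N = −n_y/n_z = −0.50115.
Gradient magnitude |∇z| = √(a² + b²) = √(0.72378 + 0.25115) = 0.98738.
True dip = arctan(0.98738) = 44.6°, dipping toward WNW (azimuth ≈ 301°).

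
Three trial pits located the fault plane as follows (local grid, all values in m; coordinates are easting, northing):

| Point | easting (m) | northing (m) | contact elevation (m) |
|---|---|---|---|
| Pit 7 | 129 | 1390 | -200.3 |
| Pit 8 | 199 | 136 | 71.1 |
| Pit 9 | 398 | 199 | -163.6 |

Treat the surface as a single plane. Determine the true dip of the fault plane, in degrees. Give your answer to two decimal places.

Two edge vectors: Pit 7→Pit 8 = (70, -1254, 271.4), Pit 7→Pit 9 = (269, -1191, 36.7).
Normal n = (Pit 7→Pit 8) × (Pit 7→Pit 9) = (277215.6, 70437.6, 253956).
So ∂z/∂easting = −n_x/n_z = −1.09159 and ∂z/∂northing = −n_y/n_z = −0.27736.
Gradient magnitude |∇z| = √(a² + b²) = √(1.19157 + 0.07693) = 1.12628.
True dip = arctan(1.12628) = 48.40°, dipping toward ENE (azimuth ≈ 076°).

48.40°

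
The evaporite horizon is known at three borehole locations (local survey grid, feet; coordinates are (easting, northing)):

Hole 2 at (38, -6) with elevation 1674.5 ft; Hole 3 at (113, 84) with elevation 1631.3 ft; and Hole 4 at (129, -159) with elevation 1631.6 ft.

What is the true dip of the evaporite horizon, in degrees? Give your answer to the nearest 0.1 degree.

Let the plane be z = a·E + b·N + c.
Hole 3−Hole 2: 75a + 90b = −43.2;  Hole 4−Hole 2: 91a − 153b = −42.9.
Solving gives a = −0.53245, b = −0.03629.
Gradient magnitude |∇z| = √(a² + b²) = √(0.28350 + 0.00132) = 0.53368.
True dip = arctan(0.53368) = 28.1°, dipping toward E (azimuth ≈ 086°).

28.1°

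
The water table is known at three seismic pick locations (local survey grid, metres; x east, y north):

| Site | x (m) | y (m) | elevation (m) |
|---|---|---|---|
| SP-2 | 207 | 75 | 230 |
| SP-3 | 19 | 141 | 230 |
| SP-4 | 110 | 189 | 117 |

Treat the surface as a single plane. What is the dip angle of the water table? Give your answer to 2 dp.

56.27°

Two edge vectors: SP-2→SP-3 = (-188, 66, 0), SP-2→SP-4 = (-97, 114, -113).
Normal n = (SP-2→SP-3) × (SP-2→SP-4) = (-7458, -21244, -15030).
So ∂z/∂x = −n_x/n_z = −0.49621 and ∂z/∂y = −n_y/n_z = −1.41344.
Gradient magnitude |∇z| = √(a² + b²) = √(0.24622 + 1.99781) = 1.49801.
True dip = arctan(1.49801) = 56.27°, dipping toward NNE (azimuth ≈ 019°).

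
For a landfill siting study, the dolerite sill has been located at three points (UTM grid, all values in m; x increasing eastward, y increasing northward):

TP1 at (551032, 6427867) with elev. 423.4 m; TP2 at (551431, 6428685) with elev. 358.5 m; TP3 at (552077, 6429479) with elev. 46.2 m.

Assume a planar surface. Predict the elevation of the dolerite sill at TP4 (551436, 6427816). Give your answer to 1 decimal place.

Two edge vectors: TP1→TP2 = (399, 818, -64.9), TP1→TP3 = (1045, 1612, -377.2).
Normal n = (TP1→TP2) × (TP1→TP3) = (-203930.8, 82682.3, -211622).
So ∂z/∂x = −n_x/n_z = −0.963655953 and ∂z/∂y = −n_y/n_z = 0.390707488.
Intercept c from TP1: 423.4 + 531005.27 − 2511415.77 = −1979987.10.
At (551436, 6427816): z = −531394.6 + 2511395.8 − 1979987.10 = 14.2 m.

14.2 m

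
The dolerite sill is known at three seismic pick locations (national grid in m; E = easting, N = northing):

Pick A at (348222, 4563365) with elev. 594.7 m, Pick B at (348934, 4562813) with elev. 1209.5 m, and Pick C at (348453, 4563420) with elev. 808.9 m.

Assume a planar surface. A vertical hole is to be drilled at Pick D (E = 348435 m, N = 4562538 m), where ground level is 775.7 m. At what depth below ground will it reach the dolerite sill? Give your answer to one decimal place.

38.7 m

Let the plane be z = a·E + b·N + c.
Pick B−Pick A: 712a − 552b = 614.8;  Pick C−Pick A: 231a + 55b = 214.2.
Solving gives a = 0.912285207, b = 0.062947586.
Then c = 594.7 − a·348222 − b·4563365 = −604335.89.
At (348435, 4562538): z_contact = 317872.10 + 287200.75 − 604335.89 = 736.96 m.
Depth below ground = 775.7 − 736.96 = 38.7 m.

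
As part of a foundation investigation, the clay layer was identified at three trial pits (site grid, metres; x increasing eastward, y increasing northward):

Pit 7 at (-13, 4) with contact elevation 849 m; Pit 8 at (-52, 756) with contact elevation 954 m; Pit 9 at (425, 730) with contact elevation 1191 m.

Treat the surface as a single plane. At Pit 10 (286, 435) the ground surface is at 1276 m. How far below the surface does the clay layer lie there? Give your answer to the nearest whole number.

204 m

Two edge vectors: Pit 7→Pit 8 = (-39, 752, 105), Pit 7→Pit 9 = (438, 726, 342).
Normal n = (Pit 7→Pit 8) × (Pit 7→Pit 9) = (180954, 59328, -357690).
So ∂z/∂x = −n_x/n_z = 0.50590 and ∂z/∂y = −n_y/n_z = 0.16586.
Intercept c from Pit 7: 849 + 6.58 − 0.66 = 854.91.
At (286, 435): z_contact = 144.7 + 72.2 + 854.91 = 1071.8 m.
Depth below ground = 1276 − 1071.8 = 204 m.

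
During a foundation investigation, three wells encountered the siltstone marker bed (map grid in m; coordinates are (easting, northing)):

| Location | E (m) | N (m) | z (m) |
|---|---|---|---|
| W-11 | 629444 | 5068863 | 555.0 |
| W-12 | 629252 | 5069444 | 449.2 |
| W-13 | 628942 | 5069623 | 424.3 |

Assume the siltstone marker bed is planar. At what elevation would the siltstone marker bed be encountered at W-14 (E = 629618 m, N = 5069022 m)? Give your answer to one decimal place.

519.1 m

Two edge vectors: W-11→W-12 = (-192, 581, -105.8), W-11→W-13 = (-502, 760, -130.7).
Normal n = (W-11→W-12) × (W-11→W-13) = (4471.3, 28017.2, 145742).
So ∂z/∂E = −n_x/n_z = −0.030679557 and ∂z/∂N = −n_y/n_z = −0.192238339.
Intercept c from W-11: 555 + 19311.06 + 974429.80 = 994295.87.
At (629618, 5069022): z = −19316.4 − 974460.4 + 994295.87 = 519.1 m.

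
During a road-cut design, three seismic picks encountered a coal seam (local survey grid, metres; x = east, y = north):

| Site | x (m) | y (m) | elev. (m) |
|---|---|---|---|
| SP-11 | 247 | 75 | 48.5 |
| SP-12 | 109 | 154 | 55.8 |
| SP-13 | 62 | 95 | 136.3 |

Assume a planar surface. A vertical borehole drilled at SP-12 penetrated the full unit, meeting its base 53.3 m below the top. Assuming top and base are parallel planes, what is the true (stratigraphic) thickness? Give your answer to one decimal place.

Let the plane be z = a·x + b·y + c.
SP-12−SP-11: −138a + 79b = 7.3;  SP-13−SP-11: −185a + 20b = 87.8.
Solving gives a = −0.57277, b = −0.90813.
|∇z| = √(a²+b²) = 1.07367, so dip δ = arctan(1.07367) = 47.03°.
True thickness = vertical thickness × cos δ = 53.3 × cos 47.03° = 36.3 m.

36.3 m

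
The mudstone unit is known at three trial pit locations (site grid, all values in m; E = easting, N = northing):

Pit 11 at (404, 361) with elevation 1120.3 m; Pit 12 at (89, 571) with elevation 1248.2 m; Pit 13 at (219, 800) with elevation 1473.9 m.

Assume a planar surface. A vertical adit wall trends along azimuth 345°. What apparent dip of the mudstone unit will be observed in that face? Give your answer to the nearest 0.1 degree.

Two edge vectors: Pit 11→Pit 12 = (-315, 210, 127.9), Pit 11→Pit 13 = (-185, 439, 353.6).
Normal n = (Pit 11→Pit 12) × (Pit 11→Pit 13) = (18107.9, 87722.5, -99435).
So ∂z/∂E = −n_x/n_z = 0.18211 and ∂z/∂N = −n_y/n_z = 0.88221.
Unit vector along 345° is (sin 345°, cos 345°) = (-0.2588, 0.9659).
Slope in that direction = a·(-0.2588) + b·(0.9659) = 0.80502.
Apparent dip = arctan|0.80502| = 38.8° (true dip is 42.0°, so apparent ≤ true as expected).

38.8°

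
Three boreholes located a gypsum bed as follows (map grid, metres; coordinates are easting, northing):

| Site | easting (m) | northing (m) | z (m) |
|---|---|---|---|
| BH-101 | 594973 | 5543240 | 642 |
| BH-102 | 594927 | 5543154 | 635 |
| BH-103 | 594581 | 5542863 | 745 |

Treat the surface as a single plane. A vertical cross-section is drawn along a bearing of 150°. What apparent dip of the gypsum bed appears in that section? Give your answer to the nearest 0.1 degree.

Two edge vectors: BH-101→BH-102 = (-46, -86, -7), BH-101→BH-103 = (-392, -377, 103).
Normal n = (BH-101→BH-102) × (BH-101→BH-103) = (-11497, 7482, -16370).
So ∂z/∂easting = −n_x/n_z = −0.70232 and ∂z/∂northing = −n_y/n_z = 0.45706.
Unit vector along 150° is (sin 150°, cos 150°) = (0.5000, -0.8660).
Slope in that direction = a·(0.5000) + b·(-0.8660) = −0.74698.
Apparent dip = arctan|0.74698| = 36.8° (true dip is 40.0°, so apparent ≤ true as expected).

36.8°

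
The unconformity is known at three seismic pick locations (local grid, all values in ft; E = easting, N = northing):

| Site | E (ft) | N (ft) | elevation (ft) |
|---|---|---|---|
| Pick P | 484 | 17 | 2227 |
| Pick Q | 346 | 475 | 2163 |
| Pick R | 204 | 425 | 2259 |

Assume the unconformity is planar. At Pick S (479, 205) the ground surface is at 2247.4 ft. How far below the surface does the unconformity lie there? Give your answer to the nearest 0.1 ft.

Let the plane be z = a·E + b·N + c.
Pick Q−Pick P: −138a + 458b = −64;  Pick R−Pick P: −280a + 408b = 32.
Solving gives a = −0.56673, b = −0.31050.
Then c = 2227 − a·484 − b·17 = 2506.57.
At (479, 205): z_contact = −271.46 − 63.65 + 2506.57 = 2171.46 ft.
Depth below ground = 2247.4 − 2171.46 = 75.9 ft.

75.9 ft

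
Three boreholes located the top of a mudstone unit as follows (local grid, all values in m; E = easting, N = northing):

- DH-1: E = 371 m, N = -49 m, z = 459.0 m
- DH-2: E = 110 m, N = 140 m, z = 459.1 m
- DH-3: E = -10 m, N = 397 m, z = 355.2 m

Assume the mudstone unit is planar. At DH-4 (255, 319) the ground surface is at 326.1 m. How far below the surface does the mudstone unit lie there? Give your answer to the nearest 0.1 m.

40.6 m

Two edge vectors: DH-1→DH-2 = (-261, 189, 0.1), DH-1→DH-3 = (-381, 446, -103.8).
Normal n = (DH-1→DH-2) × (DH-1→DH-3) = (-19662.8, -27129.9, -44397).
So ∂z/∂E = −n_x/n_z = −0.44289 and ∂z/∂N = −n_y/n_z = −0.61108.
Intercept c from DH-1: 459 + 164.31 − 29.94 = 593.37.
At (255, 319): z_contact = −112.94 − 194.93 + 593.37 = 285.50 m.
Depth below ground = 326.1 − 285.50 = 40.6 m.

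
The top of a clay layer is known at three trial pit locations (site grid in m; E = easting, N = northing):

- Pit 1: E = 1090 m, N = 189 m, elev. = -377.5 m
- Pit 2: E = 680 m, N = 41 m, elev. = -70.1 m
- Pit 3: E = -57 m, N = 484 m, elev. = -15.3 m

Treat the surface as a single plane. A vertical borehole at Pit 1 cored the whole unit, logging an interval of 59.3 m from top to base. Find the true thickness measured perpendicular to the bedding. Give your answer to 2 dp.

44.97 m

Let the plane be z = a·E + b·N + c.
Pit 2−Pit 1: −410a − 148b = 307.4;  Pit 3−Pit 1: −1147a + 295b = 362.2.
Solving gives a = −0.49634, b = −0.70204.
|∇z| = √(a²+b²) = 0.85977, so dip δ = arctan(0.85977) = 40.69°.
True thickness = vertical thickness × cos δ = 59.3 × cos 40.69° = 44.97 m.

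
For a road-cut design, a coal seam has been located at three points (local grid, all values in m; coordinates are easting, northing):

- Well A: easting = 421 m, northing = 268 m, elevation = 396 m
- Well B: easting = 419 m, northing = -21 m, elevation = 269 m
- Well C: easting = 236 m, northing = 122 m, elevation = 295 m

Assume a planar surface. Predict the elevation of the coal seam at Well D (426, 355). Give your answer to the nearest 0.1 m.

435.1 m

Let the plane be z = a·easting + b·northing + c.
Well B−Well A: −2a − 289b = −127;  Well C−Well A: −185a − 146b = −101.
Solving gives a = 0.20023, b = 0.43806.
Then c = 396 − a·421 − b·268 = 194.30.
At (426, 355): z = 85.3 + 155.5 + 194.30 = 435.1 m.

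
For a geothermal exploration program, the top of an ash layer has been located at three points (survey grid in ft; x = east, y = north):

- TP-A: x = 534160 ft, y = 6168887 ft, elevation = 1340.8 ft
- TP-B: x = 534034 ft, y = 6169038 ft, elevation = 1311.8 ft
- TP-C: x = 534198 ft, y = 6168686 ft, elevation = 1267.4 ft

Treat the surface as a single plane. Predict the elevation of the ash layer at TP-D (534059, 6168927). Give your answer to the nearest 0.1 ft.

Two edge vectors: TP-A→TP-B = (-126, 151, -29), TP-A→TP-C = (38, -201, -73.4).
Normal n = (TP-A→TP-B) × (TP-A→TP-C) = (-16912.4, -10350.4, 19588).
So ∂z/∂x = −n_x/n_z = 0.863406167 and ∂z/∂y = −n_y/n_z = 0.528405146.
Intercept c from TP-A: 1340.8 − 461197.04 − 3259671.64 = −3719527.87.
At (534059, 6168927): z = 461109.8 + 3259692.8 − 3719527.87 = 1274.7 ft.

1274.7 ft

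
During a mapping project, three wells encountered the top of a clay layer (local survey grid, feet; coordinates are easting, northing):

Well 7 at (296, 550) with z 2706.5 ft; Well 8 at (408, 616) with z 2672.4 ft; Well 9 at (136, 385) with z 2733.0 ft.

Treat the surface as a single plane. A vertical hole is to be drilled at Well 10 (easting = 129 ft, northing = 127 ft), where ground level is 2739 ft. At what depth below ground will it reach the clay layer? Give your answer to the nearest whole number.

84 ft

Let the plane be z = a·easting + b·northing + c.
Well 8−Well 7: 112a + 66b = −34.1;  Well 9−Well 7: −160a − 165b = 26.5.
Solving gives a = −0.48958, b = 0.31414.
Then c = 2706.5 − a·296 − b·550 = 2678.64.
At (129, 127): z_contact = −63.2 + 39.9 + 2678.64 = 2655.4 ft.
Depth below ground = 2739 − 2655.4 = 84 ft.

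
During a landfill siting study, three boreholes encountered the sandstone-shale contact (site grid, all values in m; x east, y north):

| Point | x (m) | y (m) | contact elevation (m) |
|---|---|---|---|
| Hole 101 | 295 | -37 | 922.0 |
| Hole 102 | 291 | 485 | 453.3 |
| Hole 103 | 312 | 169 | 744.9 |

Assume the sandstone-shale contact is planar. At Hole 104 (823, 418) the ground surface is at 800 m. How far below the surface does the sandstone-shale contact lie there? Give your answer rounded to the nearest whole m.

Let the plane be z = a·x + b·y + c.
Hole 102−Hole 101: −4a + 522b = −468.7;  Hole 103−Hole 101: 17a + 206b = −177.1.
Solving gives a = 0.42339, b = −0.89465.
Then c = 922 − a·295 − b·-37 = 764.00.
At (823, 418): z_contact = 348.4 − 374.0 + 764.00 = 738.5 m.
Depth below ground = 800 − 738.5 = 62 m.

62 m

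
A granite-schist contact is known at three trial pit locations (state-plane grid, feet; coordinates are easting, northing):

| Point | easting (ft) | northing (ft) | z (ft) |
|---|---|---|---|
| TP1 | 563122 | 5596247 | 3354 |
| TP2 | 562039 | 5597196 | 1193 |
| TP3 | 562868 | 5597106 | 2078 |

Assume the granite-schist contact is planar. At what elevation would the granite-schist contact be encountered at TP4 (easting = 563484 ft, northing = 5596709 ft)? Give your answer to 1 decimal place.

3134.6 ft

Two edge vectors: TP1→TP2 = (-1083, 949, -2161), TP1→TP3 = (-254, 859, -1276).
Normal n = (TP1→TP2) × (TP1→TP3) = (645375, -833014, -689251).
So ∂z/∂easting = −n_x/n_z = 0.936342494 and ∂z/∂northing = −n_y/n_z = −1.208578587.
Intercept c from TP1: 3354 − 527275.06 + 6763504.29 = 6239583.24.
At (563484, 5596709): z = 527614.0 − 6764062.7 + 6239583.24 = 3134.6 ft.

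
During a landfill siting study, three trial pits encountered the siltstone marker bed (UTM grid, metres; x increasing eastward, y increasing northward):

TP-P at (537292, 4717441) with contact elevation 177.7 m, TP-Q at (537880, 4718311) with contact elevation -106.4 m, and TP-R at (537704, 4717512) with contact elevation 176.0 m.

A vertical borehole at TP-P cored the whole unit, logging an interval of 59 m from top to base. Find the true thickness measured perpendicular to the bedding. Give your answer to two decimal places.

55.31 m

Two edge vectors: TP-P→TP-Q = (588, 870, -284.1), TP-P→TP-R = (412, 71, -1.7).
Normal n = (TP-P→TP-Q) × (TP-P→TP-R) = (18692.1, -116049.6, -316692).
So ∂z/∂x = −n_x/n_z = 0.05902 and ∂z/∂y = −n_y/n_z = −0.36644.
|∇z| = √(a²+b²) = 0.37117, so dip δ = arctan(0.37117) = 20.36°.
True thickness = vertical thickness × cos δ = 59 × cos 20.36° = 55.31 m.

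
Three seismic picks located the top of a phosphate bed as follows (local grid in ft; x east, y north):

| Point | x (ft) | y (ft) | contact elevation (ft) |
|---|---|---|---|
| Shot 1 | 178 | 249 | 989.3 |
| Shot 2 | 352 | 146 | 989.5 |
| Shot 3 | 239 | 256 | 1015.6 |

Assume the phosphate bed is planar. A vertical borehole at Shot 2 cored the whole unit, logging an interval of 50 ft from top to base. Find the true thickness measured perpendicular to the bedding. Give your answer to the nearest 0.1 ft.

40.8 ft

Two edge vectors: Shot 1→Shot 2 = (174, -103, 0.2), Shot 1→Shot 3 = (61, 7, 26.3).
Normal n = (Shot 1→Shot 2) × (Shot 1→Shot 3) = (-2710.3, -4564, 7501).
So ∂z/∂x = −n_x/n_z = 0.36133 and ∂z/∂y = −n_y/n_z = 0.60845.
|∇z| = √(a²+b²) = 0.70765, so dip δ = arctan(0.70765) = 35.29°.
True thickness = vertical thickness × cos δ = 50 × cos 35.29° = 40.8 ft.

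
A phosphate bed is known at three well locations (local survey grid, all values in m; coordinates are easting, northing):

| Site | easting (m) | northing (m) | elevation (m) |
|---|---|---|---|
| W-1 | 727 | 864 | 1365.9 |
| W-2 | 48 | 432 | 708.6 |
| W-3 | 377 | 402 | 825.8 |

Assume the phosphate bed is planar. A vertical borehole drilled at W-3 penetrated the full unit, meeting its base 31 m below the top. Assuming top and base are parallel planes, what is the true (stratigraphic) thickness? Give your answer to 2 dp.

22.52 m

Two edge vectors: W-1→W-2 = (-679, -432, -657.3), W-1→W-3 = (-350, -462, -540.1).
Normal n = (W-1→W-2) × (W-1→W-3) = (-70349.4, -136672.9, 162498).
So ∂z/∂easting = −n_x/n_z = 0.43292 and ∂z/∂northing = −n_y/n_z = 0.84107.
|∇z| = √(a²+b²) = 0.94595, so dip δ = arctan(0.94595) = 43.41°.
True thickness = vertical thickness × cos δ = 31 × cos 43.41° = 22.52 m.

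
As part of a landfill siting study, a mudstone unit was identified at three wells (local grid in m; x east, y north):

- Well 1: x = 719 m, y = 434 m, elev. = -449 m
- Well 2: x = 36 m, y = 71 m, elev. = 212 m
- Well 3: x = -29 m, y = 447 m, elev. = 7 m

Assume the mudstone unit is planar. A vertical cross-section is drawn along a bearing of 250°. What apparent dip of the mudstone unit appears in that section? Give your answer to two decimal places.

38.89°

Two edge vectors: Well 1→Well 2 = (-683, -363, 661), Well 1→Well 3 = (-748, 13, 456).
Normal n = (Well 1→Well 2) × (Well 1→Well 3) = (-174121, -182980, -280403).
So ∂z/∂x = −n_x/n_z = −0.62097 and ∂z/∂y = −n_y/n_z = −0.65256.
Unit vector along 250° is (sin 250°, cos 250°) = (-0.9397, -0.3420).
Slope in that direction = a·(-0.9397) + b·(-0.3420) = 0.80671.
Apparent dip = arctan|0.80671| = 38.89° (true dip is 42.0°, so apparent ≤ true as expected).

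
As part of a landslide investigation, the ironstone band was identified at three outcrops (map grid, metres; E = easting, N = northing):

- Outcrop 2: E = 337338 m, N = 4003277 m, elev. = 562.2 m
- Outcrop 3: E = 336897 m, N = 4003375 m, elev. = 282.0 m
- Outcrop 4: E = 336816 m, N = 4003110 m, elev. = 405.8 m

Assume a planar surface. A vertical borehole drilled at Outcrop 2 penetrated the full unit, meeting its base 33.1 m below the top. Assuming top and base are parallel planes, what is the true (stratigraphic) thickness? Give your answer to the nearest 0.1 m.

25.9 m

Let the plane be z = a·E + b·N + c.
Outcrop 3−Outcrop 2: −441a + 98b = −280.2;  Outcrop 4−Outcrop 2: −522a − 167b = −156.4.
Solving gives a = 0.49775, b = −0.61931.
|∇z| = √(a²+b²) = 0.79454, so dip δ = arctan(0.79454) = 38.47°.
True thickness = vertical thickness × cos δ = 33.1 × cos 38.47° = 25.9 m.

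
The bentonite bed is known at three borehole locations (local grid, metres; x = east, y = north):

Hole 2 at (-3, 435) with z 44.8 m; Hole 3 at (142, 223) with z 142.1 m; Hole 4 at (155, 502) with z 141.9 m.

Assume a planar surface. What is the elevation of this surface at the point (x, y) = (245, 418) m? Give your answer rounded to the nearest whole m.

Let the plane be z = a·x + b·y + c.
Hole 3−Hole 2: 145a − 212b = 97.3;  Hole 4−Hole 2: 158a + 67b = 97.1.
Solving gives a = 0.62725, b = −0.02994.
Then c = 44.8 − a·-3 − b·435 = 59.71.
At (245, 418): z = 153.7 − 12.5 + 59.71 = 200.9 m.

201 m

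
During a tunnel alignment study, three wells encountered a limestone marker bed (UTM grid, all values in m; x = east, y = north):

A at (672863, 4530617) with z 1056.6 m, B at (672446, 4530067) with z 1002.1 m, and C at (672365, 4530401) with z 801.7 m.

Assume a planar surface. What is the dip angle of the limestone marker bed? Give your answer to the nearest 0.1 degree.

39.4°

Two edge vectors: A→B = (-417, -550, -54.5), A→C = (-498, -216, -254.9).
Normal n = (A→B) × (A→C) = (128423, -79152.3, -183828).
So ∂z/∂x = −n_x/n_z = 0.69860 and ∂z/∂y = −n_y/n_z = −0.43058.
Gradient magnitude |∇z| = √(a² + b²) = √(0.48805 + 0.18540) = 0.82064.
True dip = arctan(0.82064) = 39.4°, dipping toward WNW (azimuth ≈ 302°).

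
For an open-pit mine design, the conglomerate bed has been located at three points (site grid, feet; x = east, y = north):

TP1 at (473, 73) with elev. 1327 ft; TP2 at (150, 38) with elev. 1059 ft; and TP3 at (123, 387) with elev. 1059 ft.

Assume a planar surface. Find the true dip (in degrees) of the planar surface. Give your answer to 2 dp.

Two edge vectors: TP1→TP2 = (-323, -35, -268), TP1→TP3 = (-350, 314, -268).
Normal n = (TP1→TP2) × (TP1→TP3) = (93532, 7236, -113672).
So ∂z/∂x = −n_x/n_z = 0.82282 and ∂z/∂y = −n_y/n_z = 0.06366.
Gradient magnitude |∇z| = √(a² + b²) = √(0.67704 + 0.00405) = 0.82528.
True dip = arctan(0.82528) = 39.53°, dipping toward W (azimuth ≈ 266°).

39.53°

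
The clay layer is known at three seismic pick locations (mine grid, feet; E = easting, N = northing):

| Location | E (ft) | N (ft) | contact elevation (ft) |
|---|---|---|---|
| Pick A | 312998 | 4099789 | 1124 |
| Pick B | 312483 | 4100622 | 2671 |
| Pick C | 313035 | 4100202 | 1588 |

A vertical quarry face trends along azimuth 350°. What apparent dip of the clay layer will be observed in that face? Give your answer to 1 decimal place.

54.0°

Two edge vectors: Pick A→Pick B = (-515, 833, 1547), Pick A→Pick C = (37, 413, 464).
Normal n = (Pick A→Pick B) × (Pick A→Pick C) = (-252399, 296199, -243516).
So ∂z/∂E = −n_x/n_z = −1.03648 and ∂z/∂N = −n_y/n_z = 1.21634.
Unit vector along 350° is (sin 350°, cos 350°) = (-0.1736, 0.9848).
Slope in that direction = a·(-0.1736) + b·(0.9848) = 1.37785.
Apparent dip = arctan|1.37785| = 54.0° (true dip is 58.0°, so apparent ≤ true as expected).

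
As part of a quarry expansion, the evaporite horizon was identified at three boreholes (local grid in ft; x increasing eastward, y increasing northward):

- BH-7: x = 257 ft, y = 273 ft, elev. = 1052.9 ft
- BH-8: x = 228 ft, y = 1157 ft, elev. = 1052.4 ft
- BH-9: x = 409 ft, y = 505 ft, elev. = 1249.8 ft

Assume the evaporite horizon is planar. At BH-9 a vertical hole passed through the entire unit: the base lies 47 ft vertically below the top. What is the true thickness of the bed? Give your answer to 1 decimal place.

Let the plane be z = a·x + b·y + c.
BH-8−BH-7: −29a + 884b = −0.5;  BH-9−BH-7: 152a + 232b = 196.9.
Solving gives a = 1.23445, b = 0.03993.
|∇z| = √(a²+b²) = 1.23509, so dip δ = arctan(1.23509) = 51.00°.
True thickness = vertical thickness × cos δ = 47 × cos 51.00° = 29.6 ft.

29.6 ft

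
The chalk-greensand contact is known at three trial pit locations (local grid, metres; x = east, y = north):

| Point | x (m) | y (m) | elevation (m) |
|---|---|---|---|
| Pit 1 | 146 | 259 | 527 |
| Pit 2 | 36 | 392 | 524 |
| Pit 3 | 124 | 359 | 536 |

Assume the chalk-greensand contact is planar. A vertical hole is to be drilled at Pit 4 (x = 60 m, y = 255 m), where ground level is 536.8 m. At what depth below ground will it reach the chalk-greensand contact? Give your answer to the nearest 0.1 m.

26.3 m

Two edge vectors: Pit 1→Pit 2 = (-110, 133, -3), Pit 1→Pit 3 = (-22, 100, 9).
Normal n = (Pit 1→Pit 2) × (Pit 1→Pit 3) = (1497, 1056, -8074).
So ∂z/∂x = −n_x/n_z = 0.18541 and ∂z/∂y = −n_y/n_z = 0.13079.
Intercept c from Pit 1: 527 − 27.07 − 33.87 = 466.06.
At (60, 255): z_contact = 11.12 + 33.35 + 466.06 = 510.53 m.
Depth below ground = 536.8 − 510.53 = 26.3 m.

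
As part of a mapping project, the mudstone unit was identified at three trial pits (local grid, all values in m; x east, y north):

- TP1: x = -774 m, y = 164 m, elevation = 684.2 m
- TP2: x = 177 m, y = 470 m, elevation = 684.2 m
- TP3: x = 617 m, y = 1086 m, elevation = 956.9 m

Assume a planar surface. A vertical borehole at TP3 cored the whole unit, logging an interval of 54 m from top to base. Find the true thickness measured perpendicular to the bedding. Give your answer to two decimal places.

46.23 m

Let the plane be z = a·x + b·y + c.
TP2−TP1: 951a + 306b = 0;  TP3−TP1: 1391a + 922b = 272.7.
Solving gives a = −0.18495, b = 0.57480.
|∇z| = √(a²+b²) = 0.60383, so dip δ = arctan(0.60383) = 31.12°.
True thickness = vertical thickness × cos δ = 54 × cos 31.12° = 46.23 m.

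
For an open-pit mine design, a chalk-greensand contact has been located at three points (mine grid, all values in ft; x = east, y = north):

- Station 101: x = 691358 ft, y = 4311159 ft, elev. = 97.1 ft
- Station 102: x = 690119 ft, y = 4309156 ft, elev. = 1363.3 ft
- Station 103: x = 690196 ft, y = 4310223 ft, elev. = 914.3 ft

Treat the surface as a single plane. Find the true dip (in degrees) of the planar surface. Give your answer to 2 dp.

28.87°

Let the plane be z = a·x + b·y + c.
Station 102−Station 101: −1239a − 2003b = 1266.2;  Station 103−Station 101: −1162a − 936b = 817.2.
Solving gives a = −0.38679, b = −0.39289.
Gradient magnitude |∇z| = √(a² + b²) = √(0.14961 + 0.15437) = 0.55134.
True dip = arctan(0.55134) = 28.87°, dipping toward NE (azimuth ≈ 045°).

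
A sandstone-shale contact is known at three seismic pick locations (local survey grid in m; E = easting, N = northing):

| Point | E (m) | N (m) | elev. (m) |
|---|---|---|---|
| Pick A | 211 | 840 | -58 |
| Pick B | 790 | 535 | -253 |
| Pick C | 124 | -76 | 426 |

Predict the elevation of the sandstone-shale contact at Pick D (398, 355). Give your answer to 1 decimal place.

Two edge vectors: Pick A→Pick B = (579, -305, -195), Pick A→Pick C = (-87, -916, 484).
Normal n = (Pick A→Pick B) × (Pick A→Pick C) = (-326240, -263271, -556899).
So ∂z/∂E = −n_x/n_z = −0.58582 and ∂z/∂N = −n_y/n_z = −0.47274.
Intercept c from Pick A: -58 + 123.61 + 397.11 = 462.71.
At (398, 355): z = −233.2 − 167.8 + 462.71 = 61.7 m.

61.7 m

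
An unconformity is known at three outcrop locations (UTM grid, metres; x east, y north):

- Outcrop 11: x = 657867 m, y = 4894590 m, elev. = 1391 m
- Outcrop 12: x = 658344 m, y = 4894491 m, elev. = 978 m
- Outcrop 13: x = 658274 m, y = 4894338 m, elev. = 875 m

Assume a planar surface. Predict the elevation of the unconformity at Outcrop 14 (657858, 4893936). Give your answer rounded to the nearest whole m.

758 m

Let the plane be z = a·x + b·y + c.
Outcrop 12−Outcrop 11: 477a − 99b = −413;  Outcrop 13−Outcrop 11: 407a − 252b = −516.
Solving gives a = −0.66313774, b = 0.97659897.
Then c = 1391 − a·657867 − b·4894590 = −4342404.10.
At (657858, 4893936): z = −436250.5 + 4779412.8 − 4342404.10 = 758.3 m.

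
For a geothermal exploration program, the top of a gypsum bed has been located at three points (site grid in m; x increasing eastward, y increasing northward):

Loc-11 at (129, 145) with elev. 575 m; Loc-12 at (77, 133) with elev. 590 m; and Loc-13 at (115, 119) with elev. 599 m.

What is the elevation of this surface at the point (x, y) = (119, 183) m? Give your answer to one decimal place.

542.5 m

Let the plane be z = a·x + b·y + c.
Loc-12−Loc-11: −52a − 12b = 15;  Loc-13−Loc-11: −14a − 26b = 24.
Solving gives a = −0.08615, b = −0.87669.
Then c = 575 − a·129 − b·145 = 713.23.
At (119, 183): z = −10.3 − 160.4 + 713.23 = 542.5 m.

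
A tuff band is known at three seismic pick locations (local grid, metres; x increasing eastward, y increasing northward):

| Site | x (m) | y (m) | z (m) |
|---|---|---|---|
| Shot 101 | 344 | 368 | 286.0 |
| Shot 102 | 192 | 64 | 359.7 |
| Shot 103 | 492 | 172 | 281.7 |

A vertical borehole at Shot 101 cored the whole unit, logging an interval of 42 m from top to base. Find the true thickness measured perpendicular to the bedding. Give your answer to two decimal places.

40.73 m

Two edge vectors: Shot 101→Shot 102 = (-152, -304, 73.7), Shot 101→Shot 103 = (148, -196, -4.3).
Normal n = (Shot 101→Shot 102) × (Shot 101→Shot 103) = (15752.4, 10254, 74784).
So ∂z/∂x = −n_x/n_z = −0.21064 and ∂z/∂y = −n_y/n_z = −0.13711.
|∇z| = √(a²+b²) = 0.25133, so dip δ = arctan(0.25133) = 14.11°.
True thickness = vertical thickness × cos δ = 42 × cos 14.11° = 40.73 m.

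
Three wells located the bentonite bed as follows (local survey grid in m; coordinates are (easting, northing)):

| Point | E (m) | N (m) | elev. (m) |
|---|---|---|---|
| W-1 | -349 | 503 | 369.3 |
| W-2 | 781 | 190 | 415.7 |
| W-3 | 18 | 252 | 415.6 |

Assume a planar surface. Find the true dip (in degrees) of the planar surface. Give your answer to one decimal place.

Two edge vectors: W-1→W-2 = (1130, -313, 46.4), W-1→W-3 = (367, -251, 46.3).
Normal n = (W-1→W-2) × (W-1→W-3) = (-2845.5, -35290.2, -168759).
So ∂z/∂E = −n_x/n_z = −0.01686 and ∂z/∂N = −n_y/n_z = −0.20912.
Gradient magnitude |∇z| = √(a² + b²) = √(0.00028 + 0.04373) = 0.20979.
True dip = arctan(0.20979) = 11.8°, dipping toward N (azimuth ≈ 005°).

11.8°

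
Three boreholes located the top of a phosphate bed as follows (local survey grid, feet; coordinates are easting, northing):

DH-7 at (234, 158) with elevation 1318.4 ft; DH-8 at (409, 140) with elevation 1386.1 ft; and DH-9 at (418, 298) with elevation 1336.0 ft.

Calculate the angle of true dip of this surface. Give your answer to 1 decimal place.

Let the plane be z = a·easting + b·northing + c.
DH-8−DH-7: 175a − 18b = 67.7;  DH-9−DH-7: 184a + 140b = 17.6.
Solving gives a = 0.35218, b = −0.33715.
Gradient magnitude |∇z| = √(a² + b²) = √(0.12403 + 0.11367) = 0.48754.
True dip = arctan(0.48754) = 26.0°, dipping toward NW (azimuth ≈ 314°).

26.0°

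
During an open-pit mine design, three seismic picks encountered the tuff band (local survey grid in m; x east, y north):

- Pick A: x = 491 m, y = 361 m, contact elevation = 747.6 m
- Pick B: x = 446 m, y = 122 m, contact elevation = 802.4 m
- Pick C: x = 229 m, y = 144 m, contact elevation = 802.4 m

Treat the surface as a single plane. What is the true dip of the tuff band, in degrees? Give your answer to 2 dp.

12.74°

Let the plane be z = a·x + b·y + c.
Pick B−Pick A: −45a − 239b = 54.8;  Pick C−Pick A: −262a − 217b = 54.8.
Solving gives a = −0.02281, b = −0.22499.
Gradient magnitude |∇z| = √(a² + b²) = √(0.00052 + 0.05062) = 0.22615.
True dip = arctan(0.22615) = 12.74°, dipping toward N (azimuth ≈ 006°).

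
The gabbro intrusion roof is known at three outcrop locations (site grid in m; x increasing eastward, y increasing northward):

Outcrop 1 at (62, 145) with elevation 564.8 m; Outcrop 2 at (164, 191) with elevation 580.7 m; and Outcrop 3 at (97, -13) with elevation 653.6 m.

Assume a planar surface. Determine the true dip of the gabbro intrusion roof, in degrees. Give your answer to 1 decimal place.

31.3°

Let the plane be z = a·x + b·y + c.
Outcrop 2−Outcrop 1: 102a + 46b = 15.9;  Outcrop 3−Outcrop 1: 35a − 158b = 88.8.
Solving gives a = 0.37217, b = −0.47958.
Gradient magnitude |∇z| = √(a² + b²) = √(0.13851 + 0.23000) = 0.60705.
True dip = arctan(0.60705) = 31.3°, dipping toward NW (azimuth ≈ 322°).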